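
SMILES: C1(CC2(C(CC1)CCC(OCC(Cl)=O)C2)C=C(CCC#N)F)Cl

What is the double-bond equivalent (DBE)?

Molecular formula from the SMILES: C17H22Cl2FNO2.
DoU = (2C + 2 + N − H − X)/2 = (2·17 + 2 + 1 − 22 − 3)/2 = 12/2 = 6.
(Structurally: 2 ring(s) + 4 π bond(s) = 6.)

6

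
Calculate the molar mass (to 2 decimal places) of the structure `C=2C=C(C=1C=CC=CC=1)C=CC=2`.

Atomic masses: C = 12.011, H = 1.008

Molecular formula: C12H10.
M = 12×12.011 + 10×1.008 = 154.21 g/mol.

154.21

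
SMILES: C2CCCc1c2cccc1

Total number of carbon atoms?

10

The symbol for carbon appears 10 times in the SMILES. Lowercase c denotes aromatic carbon and counts toward C.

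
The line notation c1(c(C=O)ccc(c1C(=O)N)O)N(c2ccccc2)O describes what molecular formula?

Heavy atoms from the SMILES: 14 C, 2 N, 4 O.
Implicit hydrogens by atom environment:
  7 × C (aromatic): 1 H each → 7
  5 × C (aromatic): no H
  2 × O: 1 H each → 2
  2 × O: no H
  1 × C: 1 H
  1 × C: no H
  1 × N: 2 H
  1 × N: no H
  Total hydrogens = 12.
Molecular formula: C14H12N2O4

C14H12N2O4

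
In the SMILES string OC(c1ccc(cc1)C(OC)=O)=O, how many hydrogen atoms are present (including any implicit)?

8

Hydrogens are implicit in SMILES; fill each atom to its normal valence:
  4 × C (aromatic): 1 H each → 4
  3 × O: no H
  2 × C (aromatic): no H
  2 × C: no H
  1 × C: 3 H
  1 × O: 1 H
  Total hydrogens = 8.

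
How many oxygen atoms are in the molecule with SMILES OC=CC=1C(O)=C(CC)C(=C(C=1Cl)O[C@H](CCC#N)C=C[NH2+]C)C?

The symbol for oxygen appears 3 times in the SMILES.

3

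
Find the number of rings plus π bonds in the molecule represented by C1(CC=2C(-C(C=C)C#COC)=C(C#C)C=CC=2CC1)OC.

Molecular formula from the SMILES: C19H20O2.
DoU = (2C + 2 + N − H − X)/2 = (2·19 + 2 + 0 − 20 − 0)/2 = 20/2 = 10.
(Structurally: 2 ring(s) + 8 π bond(s) = 10.)

10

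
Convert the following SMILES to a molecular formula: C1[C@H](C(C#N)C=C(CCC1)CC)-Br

C11H16BrN

Heavy atoms from the SMILES: 1 Br, 11 C, 1 N.
Implicit hydrogens by atom environment:
  5 × C: 2 H each → 10
  3 × C: 1 H each → 3
  2 × C: no H
  1 × Br: no H
  1 × C: 3 H
  1 × N: no H
  Total hydrogens = 16.
Molecular formula: C11H16BrN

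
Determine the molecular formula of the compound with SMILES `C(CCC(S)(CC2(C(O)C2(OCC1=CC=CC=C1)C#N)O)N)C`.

C17H24N2O3S

Heavy atoms from the SMILES: 17 C, 2 N, 3 O, 1 S.
Implicit hydrogens by atom environment:
  5 × C: 2 H each → 10
  5 × C (aromatic): 1 H each → 5
  4 × C: no H
  2 × O: 1 H each → 2
  1 × C: 3 H
  1 × C: 1 H
  1 × C (aromatic): no H
  1 × N: 2 H
  1 × N: no H
  1 × O: no H
  1 × S: 1 H
  Total hydrogens = 24.
Molecular formula: C17H24N2O3S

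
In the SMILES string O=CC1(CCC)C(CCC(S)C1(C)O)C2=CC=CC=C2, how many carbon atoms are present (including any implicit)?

17

The symbol for carbon appears 17 times in the SMILES.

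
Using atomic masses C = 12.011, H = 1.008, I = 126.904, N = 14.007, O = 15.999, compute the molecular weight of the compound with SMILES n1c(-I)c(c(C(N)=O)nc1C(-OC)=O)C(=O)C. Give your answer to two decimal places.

349.08

Molecular formula: C9H8IN3O4.
M = 9×12.011 + 8×1.008 + 1×126.904 + 3×14.007 + 4×15.999 = 349.08 g/mol.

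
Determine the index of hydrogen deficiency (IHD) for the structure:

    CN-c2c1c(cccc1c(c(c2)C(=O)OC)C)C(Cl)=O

Molecular formula from the SMILES: C15H14ClNO3.
DoU = (2C + 2 + N − H − X)/2 = (2·15 + 2 + 1 − 14 − 1)/2 = 18/2 = 9.
(Structurally: 2 ring(s) + 7 π bond(s) = 9.)

9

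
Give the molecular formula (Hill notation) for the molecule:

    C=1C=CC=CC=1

C6H6

Heavy atoms from the SMILES: 6 C.
Implicit hydrogens by atom environment:
  6 × C (aromatic): 1 H each → 6
  Total hydrogens = 6.
Molecular formula: C6H6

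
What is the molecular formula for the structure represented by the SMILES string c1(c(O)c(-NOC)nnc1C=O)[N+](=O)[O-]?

C6H6N4O5

Heavy atoms from the SMILES: 6 C, 4 N, 5 O.
Implicit hydrogens by atom environment:
  4 × C (aromatic): no H
  3 × O: no H
  2 × N (aromatic): no H
  1 × C: 3 H
  1 × C: 1 H
  1 × N: 1 H
  1 × N (charge +1): no H
  1 × O: 1 H
  1 × O (charge -1): no H
  Total hydrogens = 6.
Molecular formula: C6H6N4O5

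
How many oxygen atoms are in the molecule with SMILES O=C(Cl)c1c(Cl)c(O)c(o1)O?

The symbol for oxygen appears 4 times in the SMILES.

4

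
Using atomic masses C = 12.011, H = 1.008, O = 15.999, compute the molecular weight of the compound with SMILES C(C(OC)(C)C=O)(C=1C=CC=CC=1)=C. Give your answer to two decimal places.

190.24

Molecular formula: C12H14O2.
M = 12×12.011 + 14×1.008 + 2×15.999 = 190.24 g/mol.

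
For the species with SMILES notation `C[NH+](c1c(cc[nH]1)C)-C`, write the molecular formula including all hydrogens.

Heavy atoms from the SMILES: 7 C, 2 N.
Implicit hydrogens by atom environment:
  3 × C: 3 H each → 9
  2 × C (aromatic): 1 H each → 2
  2 × C (aromatic): no H
  1 × N (aromatic): 1 H
  1 × N (charge +1): 1 H
  Total hydrogens = 13.
Net charge +1.
Molecular formula: C7H13N2+

C7H13N2+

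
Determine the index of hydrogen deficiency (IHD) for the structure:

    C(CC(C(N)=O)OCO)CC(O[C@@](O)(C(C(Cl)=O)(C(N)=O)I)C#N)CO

5

Molecular formula from the SMILES: C13H19ClIN3O8.
DoU = (2C + 2 + N − H − X)/2 = (2·13 + 2 + 3 − 19 − 2)/2 = 10/2 = 5.
(Structurally: 0 ring(s) + 5 π bond(s) = 5.)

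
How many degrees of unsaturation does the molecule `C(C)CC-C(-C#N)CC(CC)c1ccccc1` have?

6

Molecular formula from the SMILES: C16H23N.
DoU = (2C + 2 + N − H − X)/2 = (2·16 + 2 + 1 − 23 − 0)/2 = 12/2 = 6.
(Structurally: 1 ring(s) + 5 π bond(s) = 6.)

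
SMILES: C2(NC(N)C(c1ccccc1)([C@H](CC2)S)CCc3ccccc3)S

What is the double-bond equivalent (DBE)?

Molecular formula from the SMILES: C20H26N2S2.
DoU = (2C + 2 + N − H − X)/2 = (2·20 + 2 + 2 − 26 − 0)/2 = 18/2 = 9.
(Structurally: 3 ring(s) + 6 π bond(s) = 9.)

9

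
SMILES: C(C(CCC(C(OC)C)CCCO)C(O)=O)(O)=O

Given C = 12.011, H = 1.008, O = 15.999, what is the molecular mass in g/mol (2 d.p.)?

Molecular formula: C12H22O6.
M = 12×12.011 + 22×1.008 + 6×15.999 = 262.30 g/mol.

262.30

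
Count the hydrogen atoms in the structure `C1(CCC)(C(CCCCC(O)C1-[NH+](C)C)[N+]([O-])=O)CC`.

31

Hydrogens are implicit in SMILES; fill each atom to its normal valence:
  7 × C: 2 H each → 14
  4 × C: 3 H each → 12
  3 × C: 1 H each → 3
  1 × C: no H
  1 × N (charge +1): 1 H
  1 × N (charge +1): no H
  1 × O: 1 H
  1 × O: no H
  1 × O (charge -1): no H
  Total hydrogens = 31.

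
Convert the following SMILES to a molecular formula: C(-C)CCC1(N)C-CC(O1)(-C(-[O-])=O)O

Heavy atoms from the SMILES: 9 C, 1 N, 4 O.
Implicit hydrogens by atom environment:
  5 × C: 2 H each → 10
  3 × C: no H
  2 × O: no H
  1 × C: 3 H
  1 × N: 2 H
  1 × O: 1 H
  1 × O (charge -1): no H
  Total hydrogens = 16.
Net charge -1.
Molecular formula: C9H16NO4-

C9H16NO4-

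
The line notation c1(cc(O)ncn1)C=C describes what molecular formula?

C6H6N2O

Heavy atoms from the SMILES: 6 C, 2 N, 1 O.
Implicit hydrogens by atom environment:
  2 × C (aromatic): 1 H each → 2
  2 × C (aromatic): no H
  2 × N (aromatic): no H
  1 × C: 2 H
  1 × C: 1 H
  1 × O: 1 H
  Total hydrogens = 6.
Molecular formula: C6H6N2O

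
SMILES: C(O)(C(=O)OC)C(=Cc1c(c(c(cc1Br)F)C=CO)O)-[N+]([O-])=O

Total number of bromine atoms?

1

The symbol for bromine appears 1 time in the SMILES.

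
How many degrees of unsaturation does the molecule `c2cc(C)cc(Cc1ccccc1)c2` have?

Molecular formula from the SMILES: C14H14.
DoU = (2C + 2 + N − H − X)/2 = (2·14 + 2 + 0 − 14 − 0)/2 = 16/2 = 8.
(Structurally: 2 ring(s) + 6 π bond(s) = 8.)

8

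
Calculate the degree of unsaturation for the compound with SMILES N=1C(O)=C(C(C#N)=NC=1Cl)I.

6

Molecular formula from the SMILES: C5HClIN3O.
DoU = (2C + 2 + N − H − X)/2 = (2·5 + 2 + 3 − 1 − 2)/2 = 12/2 = 6.
(Structurally: 1 ring(s) + 5 π bond(s) = 6.)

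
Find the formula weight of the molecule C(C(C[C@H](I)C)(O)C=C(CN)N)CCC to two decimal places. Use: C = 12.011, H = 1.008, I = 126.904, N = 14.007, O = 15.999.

Molecular formula: C11H23IN2O.
M = 11×12.011 + 23×1.008 + 1×126.904 + 2×14.007 + 1×15.999 = 326.22 g/mol.

326.22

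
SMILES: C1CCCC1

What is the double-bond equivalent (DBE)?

1

Molecular formula from the SMILES: C5H10.
DoU = (2C + 2 + N − H − X)/2 = (2·5 + 2 + 0 − 10 − 0)/2 = 2/2 = 1.
(Structurally: 1 ring(s) + 0 π bond(s) = 1.)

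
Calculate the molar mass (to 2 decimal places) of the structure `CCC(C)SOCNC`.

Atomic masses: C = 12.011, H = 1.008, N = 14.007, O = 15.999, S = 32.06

149.25

Molecular formula: C6H15NOS.
M = 6×12.011 + 15×1.008 + 1×14.007 + 1×15.999 + 1×32.06 = 149.25 g/mol.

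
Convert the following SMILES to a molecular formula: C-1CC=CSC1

Heavy atoms from the SMILES: 5 C, 1 S.
Implicit hydrogens by atom environment:
  3 × C: 2 H each → 6
  2 × C: 1 H each → 2
  1 × S: no H
  Total hydrogens = 8.
Molecular formula: C5H8S

C5H8S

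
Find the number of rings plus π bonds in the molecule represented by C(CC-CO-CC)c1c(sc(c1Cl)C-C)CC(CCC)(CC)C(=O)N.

4

Molecular formula from the SMILES: C20H34ClNO2S.
DoU = (2C + 2 + N − H − X)/2 = (2·20 + 2 + 1 − 34 − 1)/2 = 8/2 = 4.
(Structurally: 1 ring(s) + 3 π bond(s) = 4.)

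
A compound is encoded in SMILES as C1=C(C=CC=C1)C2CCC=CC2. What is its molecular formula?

C12H14

Heavy atoms from the SMILES: 12 C.
Implicit hydrogens by atom environment:
  5 × C (aromatic): 1 H each → 5
  3 × C: 2 H each → 6
  3 × C: 1 H each → 3
  1 × C (aromatic): no H
  Total hydrogens = 14.
Molecular formula: C12H14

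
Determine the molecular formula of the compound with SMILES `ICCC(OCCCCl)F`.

Heavy atoms from the SMILES: 6 C, 1 Cl, 1 F, 1 I, 1 O.
Implicit hydrogens by atom environment:
  5 × C: 2 H each → 10
  1 × C: 1 H
  1 × Cl: no H
  1 × F: no H
  1 × I: no H
  1 × O: no H
  Total hydrogens = 11.
Molecular formula: C6H11ClFIO

C6H11ClFIO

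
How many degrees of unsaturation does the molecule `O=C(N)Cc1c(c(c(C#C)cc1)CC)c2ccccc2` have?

11

Molecular formula from the SMILES: C18H17NO.
DoU = (2C + 2 + N − H − X)/2 = (2·18 + 2 + 1 − 17 − 0)/2 = 22/2 = 11.
(Structurally: 2 ring(s) + 9 π bond(s) = 11.)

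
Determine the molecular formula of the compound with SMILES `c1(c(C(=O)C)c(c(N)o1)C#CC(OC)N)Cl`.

Heavy atoms from the SMILES: 10 C, 1 Cl, 2 N, 3 O.
Implicit hydrogens by atom environment:
  4 × C (aromatic): no H
  3 × C: no H
  2 × C: 3 H each → 6
  2 × N: 2 H each → 4
  2 × O: no H
  1 × C: 1 H
  1 × Cl: no H
  1 × O (aromatic): no H
  Total hydrogens = 11.
Molecular formula: C10H11ClN2O3

C10H11ClN2O3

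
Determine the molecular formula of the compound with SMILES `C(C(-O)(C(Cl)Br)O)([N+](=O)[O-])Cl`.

Heavy atoms from the SMILES: 1 Br, 3 C, 2 Cl, 1 N, 4 O.
Implicit hydrogens by atom environment:
  2 × C: 1 H each → 2
  2 × Cl: no H
  2 × O: 1 H each → 2
  1 × Br: no H
  1 × C: no H
  1 × N (charge +1): no H
  1 × O: no H
  1 × O (charge -1): no H
  Total hydrogens = 4.
Molecular formula: C3H4BrCl2NO4

C3H4BrCl2NO4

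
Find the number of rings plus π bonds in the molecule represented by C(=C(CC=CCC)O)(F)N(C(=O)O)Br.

Molecular formula from the SMILES: C8H11BrFNO3.
DoU = (2C + 2 + N − H − X)/2 = (2·8 + 2 + 1 − 11 − 2)/2 = 6/2 = 3.
(Structurally: 0 ring(s) + 3 π bond(s) = 3.)

3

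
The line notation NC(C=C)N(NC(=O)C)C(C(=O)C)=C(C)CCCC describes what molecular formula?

C14H25N3O2

Heavy atoms from the SMILES: 14 C, 3 N, 2 O.
Implicit hydrogens by atom environment:
  4 × C: 3 H each → 12
  4 × C: 2 H each → 8
  4 × C: no H
  2 × C: 1 H each → 2
  2 × O: no H
  1 × N: 2 H
  1 × N: 1 H
  1 × N: no H
  Total hydrogens = 25.
Molecular formula: C14H25N3O2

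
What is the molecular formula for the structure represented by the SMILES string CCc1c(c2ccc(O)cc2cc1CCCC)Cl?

Heavy atoms from the SMILES: 16 C, 1 Cl, 1 O.
Implicit hydrogens by atom environment:
  6 × C (aromatic): no H
  4 × C: 2 H each → 8
  4 × C (aromatic): 1 H each → 4
  2 × C: 3 H each → 6
  1 × Cl: no H
  1 × O: 1 H
  Total hydrogens = 19.
Molecular formula: C16H19ClO

C16H19ClO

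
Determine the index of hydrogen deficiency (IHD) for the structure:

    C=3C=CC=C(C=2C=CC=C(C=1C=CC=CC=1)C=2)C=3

12

Molecular formula from the SMILES: C18H14.
DoU = (2C + 2 + N − H − X)/2 = (2·18 + 2 + 0 − 14 − 0)/2 = 24/2 = 12.
(Structurally: 3 ring(s) + 9 π bond(s) = 12.)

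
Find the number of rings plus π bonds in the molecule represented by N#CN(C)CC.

Molecular formula from the SMILES: C4H8N2.
DoU = (2C + 2 + N − H − X)/2 = (2·4 + 2 + 2 − 8 − 0)/2 = 4/2 = 2.
(Structurally: 0 ring(s) + 2 π bond(s) = 2.)

2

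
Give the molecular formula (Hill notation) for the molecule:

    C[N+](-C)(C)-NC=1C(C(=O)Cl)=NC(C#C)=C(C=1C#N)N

C12H13ClN5O+

Heavy atoms from the SMILES: 12 C, 1 Cl, 5 N, 1 O.
Implicit hydrogens by atom environment:
  5 × C (aromatic): no H
  3 × C: 3 H each → 9
  3 × C: no H
  1 × C: 1 H
  1 × Cl: no H
  1 × N: 2 H
  1 × N: 1 H
  1 × N (aromatic): no H
  1 × N: no H
  1 × N (charge +1): no H
  1 × O: no H
  Total hydrogens = 13.
Net charge +1.
Molecular formula: C12H13ClN5O+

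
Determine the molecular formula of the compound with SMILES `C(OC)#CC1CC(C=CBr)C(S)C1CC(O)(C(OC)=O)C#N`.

Heavy atoms from the SMILES: 1 Br, 15 C, 1 N, 4 O, 1 S.
Implicit hydrogens by atom environment:
  6 × C: 1 H each → 6
  5 × C: no H
  3 × O: no H
  2 × C: 3 H each → 6
  2 × C: 2 H each → 4
  1 × Br: no H
  1 × N: no H
  1 × O: 1 H
  1 × S: 1 H
  Total hydrogens = 18.
Molecular formula: C15H18BrNO4S

C15H18BrNO4S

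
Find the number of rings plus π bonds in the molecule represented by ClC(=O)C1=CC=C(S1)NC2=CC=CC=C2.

Molecular formula from the SMILES: C11H8ClNOS.
DoU = (2C + 2 + N − H − X)/2 = (2·11 + 2 + 1 − 8 − 1)/2 = 16/2 = 8.
(Structurally: 2 ring(s) + 6 π bond(s) = 8.)

8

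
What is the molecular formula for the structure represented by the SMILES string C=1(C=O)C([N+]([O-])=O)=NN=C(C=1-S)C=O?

Heavy atoms from the SMILES: 6 C, 3 N, 4 O, 1 S.
Implicit hydrogens by atom environment:
  4 × C (aromatic): no H
  3 × O: no H
  2 × C: 1 H each → 2
  2 × N (aromatic): no H
  1 × N (charge +1): no H
  1 × O (charge -1): no H
  1 × S: 1 H
  Total hydrogens = 3.
Molecular formula: C6H3N3O4S

C6H3N3O4S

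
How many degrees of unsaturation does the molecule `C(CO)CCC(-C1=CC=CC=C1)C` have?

4

Molecular formula from the SMILES: C12H18O.
DoU = (2C + 2 + N − H − X)/2 = (2·12 + 2 + 0 − 18 − 0)/2 = 8/2 = 4.
(Structurally: 1 ring(s) + 3 π bond(s) = 4.)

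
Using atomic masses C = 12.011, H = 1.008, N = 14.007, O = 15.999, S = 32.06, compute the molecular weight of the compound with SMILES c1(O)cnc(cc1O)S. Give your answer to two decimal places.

143.16

Molecular formula: C5H5NO2S.
M = 5×12.011 + 5×1.008 + 1×14.007 + 2×15.999 + 1×32.06 = 143.16 g/mol.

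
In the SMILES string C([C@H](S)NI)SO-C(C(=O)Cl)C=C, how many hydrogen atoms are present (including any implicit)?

Hydrogens are implicit in SMILES; fill each atom to its normal valence:
  3 × C: 1 H each → 3
  2 × C: 2 H each → 4
  2 × O: no H
  1 × C: no H
  1 × Cl: no H
  1 × I: no H
  1 × N: 1 H
  1 × S: 1 H
  1 × S: no H
  Total hydrogens = 9.

9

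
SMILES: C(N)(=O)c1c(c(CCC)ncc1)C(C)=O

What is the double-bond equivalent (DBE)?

6

Molecular formula from the SMILES: C11H14N2O2.
DoU = (2C + 2 + N − H − X)/2 = (2·11 + 2 + 2 − 14 − 0)/2 = 12/2 = 6.
(Structurally: 1 ring(s) + 5 π bond(s) = 6.)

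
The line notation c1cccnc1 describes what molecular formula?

Heavy atoms from the SMILES: 5 C, 1 N.
Implicit hydrogens by atom environment:
  5 × C (aromatic): 1 H each → 5
  1 × N (aromatic): no H
  Total hydrogens = 5.
Molecular formula: C5H5N

C5H5N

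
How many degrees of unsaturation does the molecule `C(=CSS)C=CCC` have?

2

Molecular formula from the SMILES: C6H10S2.
DoU = (2C + 2 + N − H − X)/2 = (2·6 + 2 + 0 − 10 − 0)/2 = 4/2 = 2.
(Structurally: 0 ring(s) + 2 π bond(s) = 2.)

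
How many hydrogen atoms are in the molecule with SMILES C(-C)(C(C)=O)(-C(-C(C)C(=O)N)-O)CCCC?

23

Hydrogens are implicit in SMILES; fill each atom to its normal valence:
  4 × C: 3 H each → 12
  3 × C: 2 H each → 6
  3 × C: no H
  2 × C: 1 H each → 2
  2 × O: no H
  1 × N: 2 H
  1 × O: 1 H
  Total hydrogens = 23.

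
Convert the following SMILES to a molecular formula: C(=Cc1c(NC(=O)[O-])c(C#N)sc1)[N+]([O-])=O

Heavy atoms from the SMILES: 8 C, 3 N, 4 O, 1 S.
Implicit hydrogens by atom environment:
  3 × C (aromatic): no H
  2 × C: 1 H each → 2
  2 × C: no H
  2 × O: no H
  2 × O (charge -1): no H
  1 × C (aromatic): 1 H
  1 × N: 1 H
  1 × N: no H
  1 × N (charge +1): no H
  1 × S (aromatic): no H
  Total hydrogens = 4.
Net charge -1.
Molecular formula: C8H4N3O4S-

C8H4N3O4S-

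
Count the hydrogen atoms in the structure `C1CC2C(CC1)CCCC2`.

18

Hydrogens are implicit in SMILES; fill each atom to its normal valence:
  8 × C: 2 H each → 16
  2 × C: 1 H each → 2
  Total hydrogens = 18.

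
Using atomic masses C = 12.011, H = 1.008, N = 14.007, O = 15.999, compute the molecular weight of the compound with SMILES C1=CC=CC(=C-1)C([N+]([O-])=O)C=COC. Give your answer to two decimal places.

193.20

Molecular formula: C10H11NO3.
M = 10×12.011 + 11×1.008 + 1×14.007 + 3×15.999 = 193.20 g/mol.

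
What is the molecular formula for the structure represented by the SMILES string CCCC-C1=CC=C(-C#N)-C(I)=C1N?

Heavy atoms from the SMILES: 11 C, 1 I, 2 N.
Implicit hydrogens by atom environment:
  4 × C (aromatic): no H
  3 × C: 2 H each → 6
  2 × C (aromatic): 1 H each → 2
  1 × C: 3 H
  1 × C: no H
  1 × I: no H
  1 × N: 2 H
  1 × N: no H
  Total hydrogens = 13.
Molecular formula: C11H13IN2

C11H13IN2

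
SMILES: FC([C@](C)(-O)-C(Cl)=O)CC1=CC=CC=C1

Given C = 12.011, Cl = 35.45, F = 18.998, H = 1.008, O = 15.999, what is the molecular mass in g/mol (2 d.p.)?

Molecular formula: C11H12ClFO2.
M = 11×12.011 + 1×35.45 + 1×18.998 + 12×1.008 + 2×15.999 = 230.66 g/mol.

230.66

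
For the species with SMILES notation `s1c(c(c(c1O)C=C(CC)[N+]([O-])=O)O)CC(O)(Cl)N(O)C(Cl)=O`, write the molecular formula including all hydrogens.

C11H12Cl2N2O7S

Heavy atoms from the SMILES: 11 C, 2 Cl, 2 N, 7 O, 1 S.
Implicit hydrogens by atom environment:
  4 × C (aromatic): no H
  4 × O: 1 H each → 4
  3 × C: no H
  2 × C: 2 H each → 4
  2 × Cl: no H
  2 × O: no H
  1 × C: 3 H
  1 × C: 1 H
  1 × N (charge +1): no H
  1 × N: no H
  1 × O (charge -1): no H
  1 × S (aromatic): no H
  Total hydrogens = 12.
Molecular formula: C11H12Cl2N2O7S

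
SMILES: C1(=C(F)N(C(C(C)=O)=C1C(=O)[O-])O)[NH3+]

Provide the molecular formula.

C7H7FN2O4

Heavy atoms from the SMILES: 7 C, 1 F, 2 N, 4 O.
Implicit hydrogens by atom environment:
  4 × C (aromatic): no H
  2 × C: no H
  2 × O: no H
  1 × C: 3 H
  1 × F: no H
  1 × N (charge +1): 3 H
  1 × N (aromatic): no H
  1 × O: 1 H
  1 × O (charge -1): no H
  Total hydrogens = 7.
Molecular formula: C7H7FN2O4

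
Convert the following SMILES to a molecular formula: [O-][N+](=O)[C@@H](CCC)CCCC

C8H17NO2

Heavy atoms from the SMILES: 8 C, 1 N, 2 O.
Implicit hydrogens by atom environment:
  5 × C: 2 H each → 10
  2 × C: 3 H each → 6
  1 × C: 1 H
  1 × N (charge +1): no H
  1 × O: no H
  1 × O (charge -1): no H
  Total hydrogens = 17.
Molecular formula: C8H17NO2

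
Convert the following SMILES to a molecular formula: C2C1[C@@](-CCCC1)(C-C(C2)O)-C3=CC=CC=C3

Heavy atoms from the SMILES: 16 C, 1 O.
Implicit hydrogens by atom environment:
  7 × C: 2 H each → 14
  5 × C (aromatic): 1 H each → 5
  2 × C: 1 H each → 2
  1 × C: no H
  1 × C (aromatic): no H
  1 × O: 1 H
  Total hydrogens = 22.
Molecular formula: C16H22O

C16H22O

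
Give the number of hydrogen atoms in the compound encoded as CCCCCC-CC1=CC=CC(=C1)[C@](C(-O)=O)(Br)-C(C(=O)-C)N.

26

Hydrogens are implicit in SMILES; fill each atom to its normal valence:
  6 × C: 2 H each → 12
  4 × C (aromatic): 1 H each → 4
  3 × C: no H
  2 × C: 3 H each → 6
  2 × C (aromatic): no H
  2 × O: no H
  1 × Br: no H
  1 × C: 1 H
  1 × N: 2 H
  1 × O: 1 H
  Total hydrogens = 26.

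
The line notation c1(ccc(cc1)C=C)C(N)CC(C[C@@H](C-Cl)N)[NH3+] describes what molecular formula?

Heavy atoms from the SMILES: 14 C, 1 Cl, 3 N.
Implicit hydrogens by atom environment:
  4 × C: 2 H each → 8
  4 × C: 1 H each → 4
  4 × C (aromatic): 1 H each → 4
  2 × C (aromatic): no H
  2 × N: 2 H each → 4
  1 × Cl: no H
  1 × N (charge +1): 3 H
  Total hydrogens = 23.
Net charge +1.
Molecular formula: C14H23ClN3+

C14H23ClN3+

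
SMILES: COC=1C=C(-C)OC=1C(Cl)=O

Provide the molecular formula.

Heavy atoms from the SMILES: 7 C, 1 Cl, 3 O.
Implicit hydrogens by atom environment:
  3 × C (aromatic): no H
  2 × C: 3 H each → 6
  2 × O: no H
  1 × C (aromatic): 1 H
  1 × C: no H
  1 × Cl: no H
  1 × O (aromatic): no H
  Total hydrogens = 7.
Molecular formula: C7H7ClO3

C7H7ClO3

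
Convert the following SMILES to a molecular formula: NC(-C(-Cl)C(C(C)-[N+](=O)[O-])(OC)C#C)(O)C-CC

C11H19ClN2O4

Heavy atoms from the SMILES: 11 C, 1 Cl, 2 N, 4 O.
Implicit hydrogens by atom environment:
  3 × C: 3 H each → 9
  3 × C: 1 H each → 3
  3 × C: no H
  2 × C: 2 H each → 4
  2 × O: no H
  1 × Cl: no H
  1 × N: 2 H
  1 × N (charge +1): no H
  1 × O: 1 H
  1 × O (charge -1): no H
  Total hydrogens = 19.
Molecular formula: C11H19ClN2O4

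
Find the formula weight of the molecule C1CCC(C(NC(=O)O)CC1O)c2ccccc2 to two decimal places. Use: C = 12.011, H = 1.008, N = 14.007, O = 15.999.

Molecular formula: C14H19NO3.
M = 14×12.011 + 19×1.008 + 1×14.007 + 3×15.999 = 249.31 g/mol.

249.31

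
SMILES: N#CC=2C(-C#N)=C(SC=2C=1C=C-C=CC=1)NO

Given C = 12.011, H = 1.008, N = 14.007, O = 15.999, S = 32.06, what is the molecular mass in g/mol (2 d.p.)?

Molecular formula: C12H7N3OS.
M = 12×12.011 + 7×1.008 + 3×14.007 + 1×15.999 + 1×32.06 = 241.27 g/mol.

241.27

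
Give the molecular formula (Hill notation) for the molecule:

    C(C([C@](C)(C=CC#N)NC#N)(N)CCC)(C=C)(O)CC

Heavy atoms from the SMILES: 15 C, 4 N, 1 O.
Implicit hydrogens by atom environment:
  5 × C: no H
  4 × C: 2 H each → 8
  3 × C: 3 H each → 9
  3 × C: 1 H each → 3
  2 × N: no H
  1 × N: 2 H
  1 × N: 1 H
  1 × O: 1 H
  Total hydrogens = 24.
Molecular formula: C15H24N4O

C15H24N4O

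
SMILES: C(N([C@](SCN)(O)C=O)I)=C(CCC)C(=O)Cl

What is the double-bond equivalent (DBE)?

3

Molecular formula from the SMILES: C9H14ClIN2O3S.
DoU = (2C + 2 + N − H − X)/2 = (2·9 + 2 + 2 − 14 − 2)/2 = 6/2 = 3.
(Structurally: 0 ring(s) + 3 π bond(s) = 3.)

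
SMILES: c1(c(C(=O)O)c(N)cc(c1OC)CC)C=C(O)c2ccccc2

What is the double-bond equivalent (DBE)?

10

Molecular formula from the SMILES: C18H19NO4.
DoU = (2C + 2 + N − H − X)/2 = (2·18 + 2 + 1 − 19 − 0)/2 = 20/2 = 10.
(Structurally: 2 ring(s) + 8 π bond(s) = 10.)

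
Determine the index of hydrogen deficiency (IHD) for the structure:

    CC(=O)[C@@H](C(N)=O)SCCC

Molecular formula from the SMILES: C7H13NO2S.
DoU = (2C + 2 + N − H − X)/2 = (2·7 + 2 + 1 − 13 − 0)/2 = 4/2 = 2.
(Structurally: 0 ring(s) + 2 π bond(s) = 2.)

2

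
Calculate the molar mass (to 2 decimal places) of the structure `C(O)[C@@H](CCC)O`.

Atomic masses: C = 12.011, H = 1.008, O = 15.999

104.15

Molecular formula: C5H12O2.
M = 5×12.011 + 12×1.008 + 2×15.999 = 104.15 g/mol.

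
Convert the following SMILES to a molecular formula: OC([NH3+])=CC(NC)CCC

C7H17N2O+

Heavy atoms from the SMILES: 7 C, 2 N, 1 O.
Implicit hydrogens by atom environment:
  2 × C: 3 H each → 6
  2 × C: 2 H each → 4
  2 × C: 1 H each → 2
  1 × C: no H
  1 × N (charge +1): 3 H
  1 × N: 1 H
  1 × O: 1 H
  Total hydrogens = 17.
Net charge +1.
Molecular formula: C7H17N2O+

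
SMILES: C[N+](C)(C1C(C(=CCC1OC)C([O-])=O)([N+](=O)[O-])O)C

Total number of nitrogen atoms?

2

The symbol for nitrogen appears 2 times in the SMILES.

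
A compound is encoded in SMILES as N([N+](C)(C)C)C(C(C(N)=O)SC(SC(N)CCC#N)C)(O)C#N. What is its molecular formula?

Heavy atoms from the SMILES: 13 C, 6 N, 2 O, 2 S.
Implicit hydrogens by atom environment:
  4 × C: 3 H each → 12
  4 × C: no H
  3 × C: 1 H each → 3
  2 × C: 2 H each → 4
  2 × N: 2 H each → 4
  2 × N: no H
  2 × S: no H
  1 × N: 1 H
  1 × N (charge +1): no H
  1 × O: 1 H
  1 × O: no H
  Total hydrogens = 25.
Net charge +1.
Molecular formula: C13H25N6O2S2+

C13H25N6O2S2+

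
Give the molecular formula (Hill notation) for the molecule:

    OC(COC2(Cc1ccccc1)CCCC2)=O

C14H18O3

Heavy atoms from the SMILES: 14 C, 3 O.
Implicit hydrogens by atom environment:
  6 × C: 2 H each → 12
  5 × C (aromatic): 1 H each → 5
  2 × C: no H
  2 × O: no H
  1 × C (aromatic): no H
  1 × O: 1 H
  Total hydrogens = 18.
Molecular formula: C14H18O3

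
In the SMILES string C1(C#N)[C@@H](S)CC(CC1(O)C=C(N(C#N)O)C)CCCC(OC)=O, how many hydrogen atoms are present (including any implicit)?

Hydrogens are implicit in SMILES; fill each atom to its normal valence:
  5 × C: 2 H each → 10
  5 × C: no H
  4 × C: 1 H each → 4
  3 × N: no H
  2 × C: 3 H each → 6
  2 × O: 1 H each → 2
  2 × O: no H
  1 × S: 1 H
  Total hydrogens = 23.

23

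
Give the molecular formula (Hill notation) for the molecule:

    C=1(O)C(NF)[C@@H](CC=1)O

Heavy atoms from the SMILES: 5 C, 1 F, 1 N, 2 O.
Implicit hydrogens by atom environment:
  3 × C: 1 H each → 3
  2 × O: 1 H each → 2
  1 × C: 2 H
  1 × C: no H
  1 × F: no H
  1 × N: 1 H
  Total hydrogens = 8.
Molecular formula: C5H8FNO2

C5H8FNO2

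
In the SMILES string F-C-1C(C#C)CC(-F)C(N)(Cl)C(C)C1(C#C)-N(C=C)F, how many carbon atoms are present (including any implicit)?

The symbol for carbon appears 14 times in the SMILES. (Cl is a single chlorine, not C + l.)

14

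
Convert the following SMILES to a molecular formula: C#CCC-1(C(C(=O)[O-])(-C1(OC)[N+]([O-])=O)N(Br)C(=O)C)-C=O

C11H10BrN2O7-

Heavy atoms from the SMILES: 1 Br, 11 C, 2 N, 7 O.
Implicit hydrogens by atom environment:
  6 × C: no H
  5 × O: no H
  2 × C: 3 H each → 6
  2 × C: 1 H each → 2
  2 × O (charge -1): no H
  1 × Br: no H
  1 × C: 2 H
  1 × N: no H
  1 × N (charge +1): no H
  Total hydrogens = 10.
Net charge -1.
Molecular formula: C11H10BrN2O7-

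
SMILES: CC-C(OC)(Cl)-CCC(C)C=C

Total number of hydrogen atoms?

Hydrogens are implicit in SMILES; fill each atom to its normal valence:
  4 × C: 2 H each → 8
  3 × C: 3 H each → 9
  2 × C: 1 H each → 2
  1 × C: no H
  1 × Cl: no H
  1 × O: no H
  Total hydrogens = 19.

19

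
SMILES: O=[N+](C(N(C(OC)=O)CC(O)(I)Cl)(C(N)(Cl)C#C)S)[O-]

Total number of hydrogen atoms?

10

Hydrogens are implicit in SMILES; fill each atom to its normal valence:
  5 × C: no H
  3 × O: no H
  2 × Cl: no H
  1 × C: 3 H
  1 × C: 2 H
  1 × C: 1 H
  1 × I: no H
  1 × N: 2 H
  1 × N: no H
  1 × N (charge +1): no H
  1 × O: 1 H
  1 × O (charge -1): no H
  1 × S: 1 H
  Total hydrogens = 10.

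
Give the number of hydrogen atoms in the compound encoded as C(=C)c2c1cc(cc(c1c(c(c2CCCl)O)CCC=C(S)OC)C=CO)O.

Hydrogens are implicit in SMILES; fill each atom to its normal valence:
  8 × C (aromatic): no H
  5 × C: 2 H each → 10
  4 × C: 1 H each → 4
  3 × O: 1 H each → 3
  2 × C (aromatic): 1 H each → 2
  1 × C: 3 H
  1 × C: no H
  1 × Cl: no H
  1 × O: no H
  1 × S: 1 H
  Total hydrogens = 23.

23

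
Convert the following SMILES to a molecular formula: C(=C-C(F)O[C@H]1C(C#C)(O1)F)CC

C9H10F2O2

Heavy atoms from the SMILES: 9 C, 2 F, 2 O.
Implicit hydrogens by atom environment:
  5 × C: 1 H each → 5
  2 × C: no H
  2 × F: no H
  2 × O: no H
  1 × C: 3 H
  1 × C: 2 H
  Total hydrogens = 10.
Molecular formula: C9H10F2O2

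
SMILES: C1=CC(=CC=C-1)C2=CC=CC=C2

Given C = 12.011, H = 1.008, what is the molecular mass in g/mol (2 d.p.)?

Molecular formula: C12H10.
M = 12×12.011 + 10×1.008 = 154.21 g/mol.

154.21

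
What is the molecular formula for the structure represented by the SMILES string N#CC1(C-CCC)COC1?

Heavy atoms from the SMILES: 8 C, 1 N, 1 O.
Implicit hydrogens by atom environment:
  5 × C: 2 H each → 10
  2 × C: no H
  1 × C: 3 H
  1 × N: no H
  1 × O: no H
  Total hydrogens = 13.
Molecular formula: C8H13NO

C8H13NO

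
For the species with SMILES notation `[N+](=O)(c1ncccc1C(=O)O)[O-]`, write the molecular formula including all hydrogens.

C6H4N2O4

Heavy atoms from the SMILES: 6 C, 2 N, 4 O.
Implicit hydrogens by atom environment:
  3 × C (aromatic): 1 H each → 3
  2 × C (aromatic): no H
  2 × O: no H
  1 × C: no H
  1 × N (aromatic): no H
  1 × N (charge +1): no H
  1 × O: 1 H
  1 × O (charge -1): no H
  Total hydrogens = 4.
Molecular formula: C6H4N2O4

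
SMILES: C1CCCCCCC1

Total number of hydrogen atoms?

Hydrogens are implicit in SMILES; fill each atom to its normal valence:
  8 × C: 2 H each → 16
  Total hydrogens = 16.

16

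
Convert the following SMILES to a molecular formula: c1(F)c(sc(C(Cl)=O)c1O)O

C5H2ClFO3S

Heavy atoms from the SMILES: 5 C, 1 Cl, 1 F, 3 O, 1 S.
Implicit hydrogens by atom environment:
  4 × C (aromatic): no H
  2 × O: 1 H each → 2
  1 × C: no H
  1 × Cl: no H
  1 × F: no H
  1 × O: no H
  1 × S (aromatic): no H
  Total hydrogens = 2.
Molecular formula: C5H2ClFO3S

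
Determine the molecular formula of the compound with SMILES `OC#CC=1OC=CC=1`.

C6H4O2

Heavy atoms from the SMILES: 6 C, 2 O.
Implicit hydrogens by atom environment:
  3 × C (aromatic): 1 H each → 3
  2 × C: no H
  1 × C (aromatic): no H
  1 × O: 1 H
  1 × O (aromatic): no H
  Total hydrogens = 4.
Molecular formula: C6H4O2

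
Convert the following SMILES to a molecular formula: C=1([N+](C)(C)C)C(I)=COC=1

C7H11INO+

Heavy atoms from the SMILES: 7 C, 1 I, 1 N, 1 O.
Implicit hydrogens by atom environment:
  3 × C: 3 H each → 9
  2 × C (aromatic): 1 H each → 2
  2 × C (aromatic): no H
  1 × I: no H
  1 × N (charge +1): no H
  1 × O (aromatic): no H
  Total hydrogens = 11.
Net charge +1.
Molecular formula: C7H11INO+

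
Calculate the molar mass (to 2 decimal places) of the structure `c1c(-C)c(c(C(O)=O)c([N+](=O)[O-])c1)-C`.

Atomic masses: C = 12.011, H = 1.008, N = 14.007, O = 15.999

Molecular formula: C9H9NO4.
M = 9×12.011 + 9×1.008 + 1×14.007 + 4×15.999 = 195.17 g/mol.

195.17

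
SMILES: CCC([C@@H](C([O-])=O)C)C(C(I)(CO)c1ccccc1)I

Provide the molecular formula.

C15H19I2O3-

Heavy atoms from the SMILES: 15 C, 2 I, 3 O.
Implicit hydrogens by atom environment:
  5 × C (aromatic): 1 H each → 5
  3 × C: 1 H each → 3
  2 × C: 3 H each → 6
  2 × C: 2 H each → 4
  2 × C: no H
  2 × I: no H
  1 × C (aromatic): no H
  1 × O: 1 H
  1 × O: no H
  1 × O (charge -1): no H
  Total hydrogens = 19.
Net charge -1.
Molecular formula: C15H19I2O3-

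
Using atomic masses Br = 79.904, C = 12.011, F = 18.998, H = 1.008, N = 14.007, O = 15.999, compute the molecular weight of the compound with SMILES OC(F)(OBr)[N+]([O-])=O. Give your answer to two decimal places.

Molecular formula: CHBrFNO4.
M = 1×79.904 + 1×12.011 + 1×18.998 + 1×1.008 + 1×14.007 + 4×15.999 = 189.92 g/mol.

189.92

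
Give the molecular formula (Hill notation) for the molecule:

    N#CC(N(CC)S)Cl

C4H7ClN2S

Heavy atoms from the SMILES: 4 C, 1 Cl, 2 N, 1 S.
Implicit hydrogens by atom environment:
  2 × N: no H
  1 × C: 3 H
  1 × C: 2 H
  1 × C: 1 H
  1 × C: no H
  1 × Cl: no H
  1 × S: 1 H
  Total hydrogens = 7.
Molecular formula: C4H7ClN2S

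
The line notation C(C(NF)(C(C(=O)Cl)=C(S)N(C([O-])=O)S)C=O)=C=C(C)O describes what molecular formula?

C10H9ClFN2O5S2-

Heavy atoms from the SMILES: 10 C, 1 Cl, 1 F, 2 N, 5 O, 2 S.
Implicit hydrogens by atom environment:
  7 × C: no H
  3 × O: no H
  2 × C: 1 H each → 2
  2 × S: 1 H each → 2
  1 × C: 3 H
  1 × Cl: no H
  1 × F: no H
  1 × N: 1 H
  1 × N: no H
  1 × O: 1 H
  1 × O (charge -1): no H
  Total hydrogens = 9.
Net charge -1.
Molecular formula: C10H9ClFN2O5S2-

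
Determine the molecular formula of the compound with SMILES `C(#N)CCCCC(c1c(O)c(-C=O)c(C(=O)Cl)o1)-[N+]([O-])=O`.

C12H11ClN2O6

Heavy atoms from the SMILES: 12 C, 1 Cl, 2 N, 6 O.
Implicit hydrogens by atom environment:
  4 × C: 2 H each → 8
  4 × C (aromatic): no H
  3 × O: no H
  2 × C: 1 H each → 2
  2 × C: no H
  1 × Cl: no H
  1 × N (charge +1): no H
  1 × N: no H
  1 × O: 1 H
  1 × O (aromatic): no H
  1 × O (charge -1): no H
  Total hydrogens = 11.
Molecular formula: C12H11ClN2O6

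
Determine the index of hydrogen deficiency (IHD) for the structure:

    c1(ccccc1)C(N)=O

Molecular formula from the SMILES: C7H7NO.
DoU = (2C + 2 + N − H − X)/2 = (2·7 + 2 + 1 − 7 − 0)/2 = 10/2 = 5.
(Structurally: 1 ring(s) + 4 π bond(s) = 5.)

5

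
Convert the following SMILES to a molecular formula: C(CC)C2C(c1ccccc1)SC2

C12H16S

Heavy atoms from the SMILES: 12 C, 1 S.
Implicit hydrogens by atom environment:
  5 × C (aromatic): 1 H each → 5
  3 × C: 2 H each → 6
  2 × C: 1 H each → 2
  1 × C: 3 H
  1 × C (aromatic): no H
  1 × S: no H
  Total hydrogens = 16.
Molecular formula: C12H16S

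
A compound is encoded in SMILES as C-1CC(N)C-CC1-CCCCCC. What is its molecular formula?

Heavy atoms from the SMILES: 12 C, 1 N.
Implicit hydrogens by atom environment:
  9 × C: 2 H each → 18
  2 × C: 1 H each → 2
  1 × C: 3 H
  1 × N: 2 H
  Total hydrogens = 25.
Molecular formula: C12H25N

C12H25N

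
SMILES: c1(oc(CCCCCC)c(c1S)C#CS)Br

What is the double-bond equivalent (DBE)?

Molecular formula from the SMILES: C12H15BrOS2.
DoU = (2C + 2 + N − H − X)/2 = (2·12 + 2 + 0 − 15 − 1)/2 = 10/2 = 5.
(Structurally: 1 ring(s) + 4 π bond(s) = 5.)

5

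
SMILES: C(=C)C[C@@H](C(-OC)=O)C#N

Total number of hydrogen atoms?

9

Hydrogens are implicit in SMILES; fill each atom to its normal valence:
  2 × C: 2 H each → 4
  2 × C: 1 H each → 2
  2 × C: no H
  2 × O: no H
  1 × C: 3 H
  1 × N: no H
  Total hydrogens = 9.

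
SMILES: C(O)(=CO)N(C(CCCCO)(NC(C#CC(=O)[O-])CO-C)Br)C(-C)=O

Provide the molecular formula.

Heavy atoms from the SMILES: 1 Br, 15 C, 2 N, 7 O.
Implicit hydrogens by atom environment:
  6 × C: no H
  5 × C: 2 H each → 10
  3 × O: 1 H each → 3
  3 × O: no H
  2 × C: 3 H each → 6
  2 × C: 1 H each → 2
  1 × Br: no H
  1 × N: 1 H
  1 × N: no H
  1 × O (charge -1): no H
  Total hydrogens = 22.
Net charge -1.
Molecular formula: C15H22BrN2O7-

C15H22BrN2O7-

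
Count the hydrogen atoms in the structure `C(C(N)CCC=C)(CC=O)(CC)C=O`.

Hydrogens are implicit in SMILES; fill each atom to its normal valence:
  5 × C: 2 H each → 10
  4 × C: 1 H each → 4
  2 × O: no H
  1 × C: 3 H
  1 × C: no H
  1 × N: 2 H
  Total hydrogens = 19.

19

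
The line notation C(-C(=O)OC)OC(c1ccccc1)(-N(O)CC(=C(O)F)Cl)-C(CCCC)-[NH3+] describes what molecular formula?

Heavy atoms from the SMILES: 18 C, 1 Cl, 1 F, 2 N, 5 O.
Implicit hydrogens by atom environment:
  5 × C: 2 H each → 10
  5 × C (aromatic): 1 H each → 5
  4 × C: no H
  3 × O: no H
  2 × C: 3 H each → 6
  2 × O: 1 H each → 2
  1 × C: 1 H
  1 × C (aromatic): no H
  1 × Cl: no H
  1 × F: no H
  1 × N (charge +1): 3 H
  1 × N: no H
  Total hydrogens = 27.
Net charge +1.
Molecular formula: C18H27ClFN2O5+

C18H27ClFN2O5+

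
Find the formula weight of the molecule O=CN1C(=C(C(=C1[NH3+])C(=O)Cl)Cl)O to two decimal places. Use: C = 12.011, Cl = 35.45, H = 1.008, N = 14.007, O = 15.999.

Molecular formula: C6H5Cl2N2O3+.
M = 6×12.011 + 2×35.45 + 5×1.008 + 2×14.007 + 3×15.999 = 224.02 g/mol.

224.02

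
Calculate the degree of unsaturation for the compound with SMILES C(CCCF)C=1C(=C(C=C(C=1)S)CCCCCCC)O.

Molecular formula from the SMILES: C17H27FOS.
DoU = (2C + 2 + N − H − X)/2 = (2·17 + 2 + 0 − 27 − 1)/2 = 8/2 = 4.
(Structurally: 1 ring(s) + 3 π bond(s) = 4.)

4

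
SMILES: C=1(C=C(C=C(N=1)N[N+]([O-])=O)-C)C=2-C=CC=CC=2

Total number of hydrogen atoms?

Hydrogens are implicit in SMILES; fill each atom to its normal valence:
  7 × C (aromatic): 1 H each → 7
  4 × C (aromatic): no H
  1 × C: 3 H
  1 × N: 1 H
  1 × N (aromatic): no H
  1 × N (charge +1): no H
  1 × O: no H
  1 × O (charge -1): no H
  Total hydrogens = 11.

11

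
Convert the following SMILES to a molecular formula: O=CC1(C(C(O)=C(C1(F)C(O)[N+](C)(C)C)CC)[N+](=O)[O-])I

Heavy atoms from the SMILES: 12 C, 1 F, 1 I, 2 N, 5 O.
Implicit hydrogens by atom environment:
  4 × C: 3 H each → 12
  4 × C: no H
  3 × C: 1 H each → 3
  2 × N (charge +1): no H
  2 × O: 1 H each → 2
  2 × O: no H
  1 × C: 2 H
  1 × F: no H
  1 × I: no H
  1 × O (charge -1): no H
  Total hydrogens = 19.
Net charge +1.
Molecular formula: C12H19FIN2O5+

C12H19FIN2O5+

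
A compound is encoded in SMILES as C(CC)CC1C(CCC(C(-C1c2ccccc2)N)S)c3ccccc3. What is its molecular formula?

Heavy atoms from the SMILES: 23 C, 1 N, 1 S.
Implicit hydrogens by atom environment:
  10 × C (aromatic): 1 H each → 10
  5 × C: 2 H each → 10
  5 × C: 1 H each → 5
  2 × C (aromatic): no H
  1 × C: 3 H
  1 × N: 2 H
  1 × S: 1 H
  Total hydrogens = 31.
Molecular formula: C23H31NS

C23H31NS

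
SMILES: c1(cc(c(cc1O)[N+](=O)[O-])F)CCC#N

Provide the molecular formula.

Heavy atoms from the SMILES: 9 C, 1 F, 2 N, 3 O.
Implicit hydrogens by atom environment:
  4 × C (aromatic): no H
  2 × C: 2 H each → 4
  2 × C (aromatic): 1 H each → 2
  1 × C: no H
  1 × F: no H
  1 × N (charge +1): no H
  1 × N: no H
  1 × O: 1 H
  1 × O: no H
  1 × O (charge -1): no H
  Total hydrogens = 7.
Molecular formula: C9H7FN2O3

C9H7FN2O3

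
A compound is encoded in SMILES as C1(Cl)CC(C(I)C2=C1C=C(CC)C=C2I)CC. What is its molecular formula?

Heavy atoms from the SMILES: 14 C, 1 Cl, 2 I.
Implicit hydrogens by atom environment:
  4 × C (aromatic): no H
  3 × C: 2 H each → 6
  3 × C: 1 H each → 3
  2 × C: 3 H each → 6
  2 × C (aromatic): 1 H each → 2
  2 × I: no H
  1 × Cl: no H
  Total hydrogens = 17.
Molecular formula: C14H17ClI2

C14H17ClI2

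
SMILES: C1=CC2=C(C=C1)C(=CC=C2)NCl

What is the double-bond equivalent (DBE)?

Molecular formula from the SMILES: C10H8ClN.
DoU = (2C + 2 + N − H − X)/2 = (2·10 + 2 + 1 − 8 − 1)/2 = 14/2 = 7.
(Structurally: 2 ring(s) + 5 π bond(s) = 7.)

7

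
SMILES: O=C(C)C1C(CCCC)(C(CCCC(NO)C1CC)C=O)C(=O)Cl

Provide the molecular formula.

Heavy atoms from the SMILES: 18 C, 1 Cl, 1 N, 4 O.
Implicit hydrogens by atom environment:
  7 × C: 2 H each → 14
  5 × C: 1 H each → 5
  3 × C: 3 H each → 9
  3 × C: no H
  3 × O: no H
  1 × Cl: no H
  1 × N: 1 H
  1 × O: 1 H
  Total hydrogens = 30.
Molecular formula: C18H30ClNO4

C18H30ClNO4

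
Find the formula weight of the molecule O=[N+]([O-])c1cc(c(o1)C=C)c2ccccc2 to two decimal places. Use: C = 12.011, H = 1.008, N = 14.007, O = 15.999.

215.21

Molecular formula: C12H9NO3.
M = 12×12.011 + 9×1.008 + 1×14.007 + 3×15.999 = 215.21 g/mol.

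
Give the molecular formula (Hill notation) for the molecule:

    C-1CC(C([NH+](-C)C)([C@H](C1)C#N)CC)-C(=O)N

Heavy atoms from the SMILES: 12 C, 3 N, 1 O.
Implicit hydrogens by atom environment:
  4 × C: 2 H each → 8
  3 × C: 3 H each → 9
  3 × C: no H
  2 × C: 1 H each → 2
  1 × N: 2 H
  1 × N (charge +1): 1 H
  1 × N: no H
  1 × O: no H
  Total hydrogens = 22.
Net charge +1.
Molecular formula: C12H22N3O+

C12H22N3O+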